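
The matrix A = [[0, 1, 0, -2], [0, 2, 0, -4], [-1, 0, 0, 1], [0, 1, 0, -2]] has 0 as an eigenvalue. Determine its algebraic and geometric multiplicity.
The characteristic polynomial is x^4, so the factor x appears with exponent 4: the algebraic multiplicity is 4.

rank(A) = 2, so the eigenspace has dimension 4 - 2 = 2: the geometric multiplicity is 2.

Since 2 < 4, A is not diagonalizable.

algebraic multiplicity 4, geometric multiplicity 2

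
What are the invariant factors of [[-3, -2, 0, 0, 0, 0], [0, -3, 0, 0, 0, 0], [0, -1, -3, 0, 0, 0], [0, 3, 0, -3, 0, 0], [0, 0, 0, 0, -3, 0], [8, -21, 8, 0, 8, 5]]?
x + 3, x + 3, x + 3, (x - 5)(x + 3)^2

The Jordan structure of A has elementary divisors (x + 3)^2, (x + 3), (x + 3), (x + 3), (x - 5). Arranging the block sizes at each eigenvalue in decreasing order and taking row products gives the invariant factors.

Invariant factors (smallest first, each dividing the next): x + 3, x + 3, x + 3, (x - 5)(x + 3)^2.

Check: the last factor (x - 5)(x + 3)^2 is the minimal polynomial, and the product (x - 5)(x + 3)^5 is the characteristic polynomial.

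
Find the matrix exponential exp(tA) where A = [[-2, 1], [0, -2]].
e^{tA} = [[e^{-2*t}, t*e^{-2*t}], [0, e^{-2*t}]]

A has Jordan form J = [[-2, 1], [0, -2]] with A = PJP^{-1}, so e^{tA} = P e^{tJ} P^{-1}.

For a Jordan block J_k(λ), e^{tJ_k(λ)} = e^{λt} · (I + tN + t^2 N^2/2! + ... + t^{k-1} N^{k-1}/(k-1)!) where N is the nilpotent superdiagonal part.

Assembling the blocks and conjugating back gives the entries of e^{tA} as shown above.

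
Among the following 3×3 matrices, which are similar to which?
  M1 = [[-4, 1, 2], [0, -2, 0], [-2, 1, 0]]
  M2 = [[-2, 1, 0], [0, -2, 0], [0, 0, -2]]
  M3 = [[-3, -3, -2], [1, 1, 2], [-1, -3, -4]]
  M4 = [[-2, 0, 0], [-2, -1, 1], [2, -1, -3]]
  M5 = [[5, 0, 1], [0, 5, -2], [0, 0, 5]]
Characteristic polynomials: χ_{M1} = (x + 2)^3, χ_{M2} = (x + 2)^3, χ_{M3} = (x + 2)^3, χ_{M4} = (x + 2)^3, χ_{M5} = (x - 5)^3.

{M1, M2, M3, M4}: invariant factors x + 2, (x + 2)^2.

{M5}: invariant factors x - 5, (x - 5)^2.

Matrices are similar if and only if their invariant-factor lists agree; the partition into similarity classes is {M1, M2, M3, M4}, {M5}.

2 classes: {M1, M2, M3, M4}, {M5}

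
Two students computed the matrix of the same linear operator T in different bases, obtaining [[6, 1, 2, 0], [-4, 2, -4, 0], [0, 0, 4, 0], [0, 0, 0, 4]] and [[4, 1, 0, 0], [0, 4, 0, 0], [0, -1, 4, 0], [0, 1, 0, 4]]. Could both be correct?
Yes.

Two matrices over a field are similar if and only if they have the same invariant factors.

Both A and B have characteristic polynomial (x - 4)^4 and minimal polynomial (x - 4)^2. Computing further, both have invariant factors x - 4, x - 4, (x - 4)^2. Hence A and B are similar.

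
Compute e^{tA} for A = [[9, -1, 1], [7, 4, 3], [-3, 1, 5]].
e^{tA} = [[(-t^2 + 6*t + 2)*e^{6*t}/2, -t*e^{6*t}, t*(2 - t)*e^{6*t}/2], [t*(7 - t)*e^{6*t}, (1 - 2*t)*e^{6*t}, t*(3 - t)*e^{6*t}], [t*(t - 6)*e^{6*t}/2, t*e^{6*t}, (t^2/2 - t + 1)*e^{6*t}]]

A has Jordan form J = [[6, 1, 0], [0, 6, 1], [0, 0, 6]] with A = PJP^{-1}, so e^{tA} = P e^{tJ} P^{-1}.

For a Jordan block J_k(λ), e^{tJ_k(λ)} = e^{λt} · (I + tN + t^2 N^2/2! + ... + t^{k-1} N^{k-1}/(k-1)!) where N is the nilpotent superdiagonal part.

Assembling the blocks and conjugating back gives the entries of e^{tA} as shown above.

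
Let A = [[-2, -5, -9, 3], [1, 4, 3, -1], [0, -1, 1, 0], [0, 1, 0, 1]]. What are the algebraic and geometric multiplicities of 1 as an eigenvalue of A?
The characteristic polynomial is (x - 1)^4, so the factor x - 1 appears with exponent 4: the algebraic multiplicity is 4.

rank(A - I) = 2, so the eigenspace has dimension 4 - 2 = 2: the geometric multiplicity is 2.

Since 2 < 4, A is not diagonalizable.

algebraic multiplicity 4, geometric multiplicity 2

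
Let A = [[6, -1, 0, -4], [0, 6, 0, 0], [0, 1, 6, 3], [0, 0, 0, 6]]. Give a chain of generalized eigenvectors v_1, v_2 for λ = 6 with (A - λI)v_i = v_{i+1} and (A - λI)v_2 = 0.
v_1 = [[3, 3, -11, -1]]^T, v_2 = [[1, 0, 0, 0]]^T

We seek v_1 ∈ ker((A - 6I)^2) \ ker(A - 6I), then set v_{i+1} = (A - 6I) v_i.

One such chain is v_1 = [[3, 3, -11, -1]]^T, v_2 = [[1, 0, 0, 0]]^T. Check: (A - 6I) v_2 = [[0, 0, 0, 0]]^T = 0.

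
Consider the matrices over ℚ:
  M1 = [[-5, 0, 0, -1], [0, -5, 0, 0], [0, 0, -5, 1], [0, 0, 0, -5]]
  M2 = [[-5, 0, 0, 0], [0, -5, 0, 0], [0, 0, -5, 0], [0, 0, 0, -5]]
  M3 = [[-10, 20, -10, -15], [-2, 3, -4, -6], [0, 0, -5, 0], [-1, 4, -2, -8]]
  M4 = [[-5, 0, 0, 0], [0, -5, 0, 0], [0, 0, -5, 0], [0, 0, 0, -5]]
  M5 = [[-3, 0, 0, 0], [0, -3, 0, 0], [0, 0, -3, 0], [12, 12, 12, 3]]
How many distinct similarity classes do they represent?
Characteristic polynomials: χ_{M1} = (x + 5)^4, χ_{M2} = (x + 5)^4, χ_{M3} = (x + 5)^4, χ_{M4} = (x + 5)^4, χ_{M5} = (x - 3)(x + 3)^3.

{M1, M3}: invariant factors x + 5, x + 5, (x + 5)^2.

{M2, M4}: invariant factors x + 5, x + 5, x + 5, x + 5.

{M5}: invariant factors x + 3, x + 3, (x - 3)(x + 3).

Matrices are similar if and only if their invariant-factor lists agree; the partition into similarity classes is {M1, M3}, {M2, M4}, {M5}.

3 classes: {M1, M3}, {M2, M4}, {M5}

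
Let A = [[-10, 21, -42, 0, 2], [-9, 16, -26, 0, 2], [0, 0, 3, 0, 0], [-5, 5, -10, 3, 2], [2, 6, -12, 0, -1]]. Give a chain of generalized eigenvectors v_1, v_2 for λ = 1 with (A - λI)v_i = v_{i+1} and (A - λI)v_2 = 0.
We seek v_1 ∈ ker((A - I)^2) \ ker(A - I), then set v_{i+1} = (A - I) v_i.

One such chain is v_1 = [[-2, -1, 0, 0, -2]]^T, v_2 = [[-3, -1, 0, 1, -6]]^T. Check: (A - I) v_2 = [[0, 0, 0, 0, 0]]^T = 0.

v_1 = [[-2, -1, 0, 0, -2]]^T, v_2 = [[-3, -1, 0, 1, -6]]^T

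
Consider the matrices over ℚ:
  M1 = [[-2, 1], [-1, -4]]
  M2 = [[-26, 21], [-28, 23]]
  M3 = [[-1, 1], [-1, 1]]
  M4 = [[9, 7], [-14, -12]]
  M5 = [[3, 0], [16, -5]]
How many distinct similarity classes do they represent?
4 classes: {M1}, {M2, M4}, {M3}, {M5}

Characteristic polynomials: χ_{M1} = (x + 3)^2, χ_{M2} = (x - 2)(x + 5), χ_{M3} = x^2, χ_{M4} = (x - 2)(x + 5), χ_{M5} = (x - 3)(x + 5).

{M1}: invariant factors (x + 3)^2.

{M2, M4}: invariant factors (x - 2)(x + 5).

{M3}: invariant factors x^2.

{M5}: invariant factors (x - 3)(x + 5).

Matrices are similar if and only if their invariant-factor lists agree; the partition into similarity classes is {M1}, {M2, M4}, {M3}, {M5}.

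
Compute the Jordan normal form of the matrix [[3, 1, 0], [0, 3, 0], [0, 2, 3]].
J = [[3, 1, 0], [0, 3, 0], [0, 0, 3]]

The characteristic polynomial is det(xI - A) = (x - 3)^3, so the eigenvalues are 3 (algebraic multiplicity 3).

For λ = 3: rank(A - 3I) = 1, rank((A - 3I)^2) = 0. The eigenspace has dimension 3 - 1 = 2, so there are 2 Jordan blocks; the rank sequence gives block sizes [2, 1].

Assembling the blocks gives the Jordan form J above.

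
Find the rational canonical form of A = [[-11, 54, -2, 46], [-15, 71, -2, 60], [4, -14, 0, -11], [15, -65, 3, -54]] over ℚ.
R = [[0, 0, 0, -3], [1, 0, 0, 10], [0, 1, 0, -12], [0, 0, 1, 6]]

The invariant factors of A (the non-unit diagonal entries of the Smith normal form of xI - A over ℚ[x]) are (x - 3)(x - 1)^3, each dividing the next. The characteristic polynomial is their product, (x - 3)(x - 1)^3.

The rational canonical form is the block-diagonal matrix of companion matrices C(f_i):
R = [[0, 0, 0, -3], [1, 0, 0, 10], [0, 1, 0, -12], [0, 0, 1, 6]].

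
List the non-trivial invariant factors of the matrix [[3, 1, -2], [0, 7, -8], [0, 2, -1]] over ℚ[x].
The Jordan structure of A has elementary divisors (x - 3)^2, (x - 3). Arranging the block sizes at each eigenvalue in decreasing order and taking row products gives the invariant factors.

Invariant factors (smallest first, each dividing the next): x - 3, (x - 3)^2.

Check: the last factor (x - 3)^2 is the minimal polynomial, and the product (x - 3)^3 is the characteristic polynomial.

x - 3, (x - 3)^2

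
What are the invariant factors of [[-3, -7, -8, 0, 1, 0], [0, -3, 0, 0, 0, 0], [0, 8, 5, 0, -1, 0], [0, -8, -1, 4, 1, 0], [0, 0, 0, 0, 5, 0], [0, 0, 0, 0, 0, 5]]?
The Jordan structure of A has elementary divisors (x + 3)^2, (x - 4), (x - 5)^2, (x - 5). Arranging the block sizes at each eigenvalue in decreasing order and taking row products gives the invariant factors.

Invariant factors (smallest first, each dividing the next): x - 5, (x - 5)^2(x - 4)(x + 3)^2.

Check: the last factor (x - 5)^2(x - 4)(x + 3)^2 is the minimal polynomial, and the product (x - 5)^3(x - 4)(x + 3)^2 is the characteristic polynomial.

x - 5, (x - 5)^2(x - 4)(x + 3)^2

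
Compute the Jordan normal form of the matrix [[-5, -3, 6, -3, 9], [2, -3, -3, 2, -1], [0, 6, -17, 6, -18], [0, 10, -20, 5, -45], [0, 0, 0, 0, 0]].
The characteristic polynomial is det(xI - A) = x(x + 5)^4, so the eigenvalues are -5 (algebraic multiplicity 4), 0 (algebraic multiplicity 1).

For λ = -5: rank(A + 5I) = 3, rank((A + 5I)^2) = 2, rank((A + 5I)^3) = 1. The eigenspace has dimension 5 - 3 = 2, so there are 2 Jordan blocks; the rank sequence gives block sizes [3, 1].

For λ = 0: algebraic multiplicity 1 gives one 1×1 block.

Assembling the blocks gives the Jordan form J above.

J = [[-5, 1, 0, 0, 0], [0, -5, 1, 0, 0], [0, 0, -5, 0, 0], [0, 0, 0, -5, 0], [0, 0, 0, 0, 0]]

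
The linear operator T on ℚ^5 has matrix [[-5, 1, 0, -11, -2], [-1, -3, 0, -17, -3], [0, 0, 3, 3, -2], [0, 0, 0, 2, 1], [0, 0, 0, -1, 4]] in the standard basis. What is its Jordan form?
The characteristic polynomial is det(xI - A) = (x - 3)^3(x + 4)^2, so the eigenvalues are -4 (algebraic multiplicity 2), 3 (algebraic multiplicity 3).

For λ = -4: rank(A + 4I) = 4, rank((A + 4I)^2) = 3. The eigenspace has dimension 5 - 4 = 1, so there is 1 Jordan block; the rank sequence gives block sizes [2].

For λ = 3: rank(A - 3I) = 4, rank((A - 3I)^2) = 3, rank((A - 3I)^3) = 2. The eigenspace has dimension 5 - 4 = 1, so there is 1 Jordan block; the rank sequence gives block sizes [3].

Assembling the blocks gives the Jordan form J above.

J = [[-4, 1, 0, 0, 0], [0, -4, 0, 0, 0], [0, 0, 3, 1, 0], [0, 0, 0, 3, 1], [0, 0, 0, 0, 3]]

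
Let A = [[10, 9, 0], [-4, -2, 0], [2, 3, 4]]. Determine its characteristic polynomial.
χ_A(x) = (x - 4)^3

xI - A = [[x - 10, -9, 0], [4, x + 2, 0], [-2, -3, x - 4]].

Expanding det(xI - A) along the first row:
det(xI - A) = + (x - 10)·det([[x + 2, 0], [-3, x - 4]]) - (-9)·det([[4, 0], [-2, x - 4]]) + (0)·det([[4, x + 2], [-2, -3]]).

Evaluating gives χ_A(x) = x^3 - 12x^2 + 48x - 64 = (x - 4)^3.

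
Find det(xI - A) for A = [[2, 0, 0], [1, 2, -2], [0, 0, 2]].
xI - A = [[x - 2, 0, 0], [-1, x - 2, 2], [0, 0, x - 2]].

Expanding det(xI - A) along the first row:
det(xI - A) = + (x - 2)·det([[x - 2, 2], [0, x - 2]]) - (0)·det([[-1, 2], [0, x - 2]]) + (0)·det([[-1, x - 2], [0, 0]]).

Evaluating gives χ_A(x) = x^3 - 6x^2 + 12x - 8 = (x - 2)^3.

χ_A(x) = (x - 2)^3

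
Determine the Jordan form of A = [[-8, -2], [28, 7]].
The characteristic polynomial is det(xI - A) = x(x + 1), so the eigenvalues are -1 (algebraic multiplicity 1), 0 (algebraic multiplicity 1).

For λ = -1: algebraic multiplicity 1 gives one 1×1 block.

For λ = 0: algebraic multiplicity 1 gives one 1×1 block.

Assembling the blocks gives the Jordan form J above.

J = [[-1, 0], [0, 0]]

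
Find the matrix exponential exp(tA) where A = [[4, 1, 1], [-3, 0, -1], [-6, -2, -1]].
e^{tA} = [[(3*t + 1)*e^{t}, t*e^{t}, t*e^{t}], [-3*t*e^{t}, (1 - t)*e^{t}, -t*e^{t}], [-6*t*e^{t}, -2*t*e^{t}, (1 - 2*t)*e^{t}]]

A has Jordan form J = [[1, 1, 0], [0, 1, 0], [0, 0, 1]] with A = PJP^{-1}, so e^{tA} = P e^{tJ} P^{-1}.

For a Jordan block J_k(λ), e^{tJ_k(λ)} = e^{λt} · (I + tN + t^2 N^2/2! + ... + t^{k-1} N^{k-1}/(k-1)!) where N is the nilpotent superdiagonal part.

Assembling the blocks and conjugating back gives the entries of e^{tA} as shown above.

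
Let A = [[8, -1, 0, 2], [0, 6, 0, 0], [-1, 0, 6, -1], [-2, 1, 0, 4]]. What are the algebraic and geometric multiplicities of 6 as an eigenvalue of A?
The characteristic polynomial is (x - 6)^4, so the factor x - 6 appears with exponent 4: the algebraic multiplicity is 4.

rank(A - 6I) = 2, so the eigenspace has dimension 4 - 2 = 2: the geometric multiplicity is 2.

Since 2 < 4, A is not diagonalizable.

algebraic multiplicity 4, geometric multiplicity 2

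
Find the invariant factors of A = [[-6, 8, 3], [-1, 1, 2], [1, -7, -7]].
The Jordan structure of A has elementary divisors (x + 4)^3. Arranging the block sizes at each eigenvalue in decreasing order and taking row products gives the invariant factors.

Invariant factors (smallest first, each dividing the next): (x + 4)^3.

Check: the last factor (x + 4)^3 is the minimal polynomial, and the product (x + 4)^3 is the characteristic polynomial.

(x + 4)^3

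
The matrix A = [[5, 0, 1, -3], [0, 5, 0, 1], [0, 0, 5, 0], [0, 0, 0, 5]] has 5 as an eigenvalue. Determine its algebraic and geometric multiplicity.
The characteristic polynomial is (x - 5)^4, so the factor x - 5 appears with exponent 4: the algebraic multiplicity is 4.

rank(A - 5I) = 2, so the eigenspace has dimension 4 - 2 = 2: the geometric multiplicity is 2.

Since 2 < 4, A is not diagonalizable.

algebraic multiplicity 4, geometric multiplicity 2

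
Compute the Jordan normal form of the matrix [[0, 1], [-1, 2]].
The characteristic polynomial is det(xI - A) = (x - 1)^2, so the eigenvalues are 1 (algebraic multiplicity 2).

For λ = 1: rank(A - I) = 1, rank((A - I)^2) = 0. The eigenspace has dimension 2 - 1 = 1, so there is 1 Jordan block; the rank sequence gives block sizes [2].

Assembling the blocks gives the Jordan form J above.

J = [[1, 1], [0, 1]]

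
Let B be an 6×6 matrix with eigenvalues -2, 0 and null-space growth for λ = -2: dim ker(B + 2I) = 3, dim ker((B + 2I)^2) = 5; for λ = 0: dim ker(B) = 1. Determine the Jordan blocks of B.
λ = -2: successive nullity increments [3, 2] count blocks of size ≥ k; block sizes are [2, 2, 1].
λ = 0: successive nullity increments [1] count blocks of size ≥ k; block sizes are [1].

Jordan blocks: (-2, 2), (-2, 2), (-2, 1), (0, 1)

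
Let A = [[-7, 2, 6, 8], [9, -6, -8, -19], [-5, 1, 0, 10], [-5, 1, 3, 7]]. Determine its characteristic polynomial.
xI - A = [[x + 7, -2, -6, -8], [-9, x + 6, 8, 19], [5, -1, x, -10], [5, -1, -3, x - 7]].

Expanding det(xI - A) along the first row:
det(xI - A) = + (x + 7)·det([[x + 6, 8, 19], [-1, x, -10], [-1, -3, x - 7]]) - (-2)·det([[-9, 8, 19], [5, x, -10], [5, -3, x - 7]]) + (-6)·det([[-9, x + 6, 19], [5, -1, -10], [5, -1, x - 7]]) - (-8)·det([[-9, x + 6, 8], [5, -1, x], [5, -1, -3]]).

Evaluating gives χ_A(x) = x^4 + 6x^3 - 54x - 81 = (x - 3)(x + 3)^3.

χ_A(x) = (x - 3)(x + 3)^3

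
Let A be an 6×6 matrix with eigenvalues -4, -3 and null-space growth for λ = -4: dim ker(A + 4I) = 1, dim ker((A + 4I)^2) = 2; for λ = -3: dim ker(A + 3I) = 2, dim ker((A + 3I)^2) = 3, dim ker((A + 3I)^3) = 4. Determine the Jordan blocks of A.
λ = -4: successive nullity increments [1, 1] count blocks of size ≥ k; block sizes are [2].
λ = -3: successive nullity increments [2, 1, 1] count blocks of size ≥ k; block sizes are [3, 1].

Jordan blocks: (-4, 2), (-3, 3), (-3, 1)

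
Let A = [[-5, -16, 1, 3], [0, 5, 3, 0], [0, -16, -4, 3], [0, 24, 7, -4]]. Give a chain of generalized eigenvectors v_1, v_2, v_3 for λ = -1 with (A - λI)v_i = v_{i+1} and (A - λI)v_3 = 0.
v_1 = [[2, -1, 2, -3]]^T, v_2 = [[1, 0, 1, -1]]^T, v_3 = [[-6, 3, -6, 10]]^T

We seek v_1 ∈ ker((A + I)^3) \ ker((A + I)^2), then set v_{i+1} = (A + I) v_i.

One such chain is v_1 = [[2, -1, 2, -3]]^T, v_2 = [[1, 0, 1, -1]]^T, v_3 = [[-6, 3, -6, 10]]^T. Check: (A + I) v_3 = [[0, 0, 0, 0]]^T = 0.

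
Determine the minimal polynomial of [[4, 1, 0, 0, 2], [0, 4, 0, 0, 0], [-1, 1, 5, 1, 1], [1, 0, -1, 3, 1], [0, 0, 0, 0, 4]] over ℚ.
m_A(x) = (x - 4)^2

The characteristic polynomial factors as (x - 4)^5. The minimal polynomial is ∏(x - λ)^{k_λ} where k_λ is the size of the largest Jordan block at λ.

For λ = 4: rank(A - 4I) = 2, and the largest Jordan block has size 2 (the smallest k with rank((A - 4I)^k) = rank((A - 4I)^(k+1))).

So m_A(x) = (x - 4)^2.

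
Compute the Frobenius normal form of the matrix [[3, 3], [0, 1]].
The invariant factors of A (the non-unit diagonal entries of the Smith normal form of xI - A over ℚ[x]) are (x - 3)(x - 1), each dividing the next. The characteristic polynomial is their product, (x - 3)(x - 1).

The rational canonical form is the block-diagonal matrix of companion matrices C(f_i):
R = [[0, -3], [1, 4]].

R = [[0, -3], [1, 4]]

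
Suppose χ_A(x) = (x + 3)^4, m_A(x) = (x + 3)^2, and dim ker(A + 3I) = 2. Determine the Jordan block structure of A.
Jordan blocks: (-3, 2), (-3, 2)

λ = -3: algebraic multiplicity 4 (exponent in χ_A), largest block size 2 (exponent in m_A), 2 blocks (geometric multiplicity). These force block sizes [2, 2].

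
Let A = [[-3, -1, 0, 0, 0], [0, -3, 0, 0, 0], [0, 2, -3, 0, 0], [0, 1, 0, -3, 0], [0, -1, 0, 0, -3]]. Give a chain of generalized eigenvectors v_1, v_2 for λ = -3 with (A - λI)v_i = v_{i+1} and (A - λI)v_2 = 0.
v_1 = [[-4, 1, 0, 0, -2]]^T, v_2 = [[-1, 0, 2, 1, -1]]^T

We seek v_1 ∈ ker((A + 3I)^2) \ ker(A + 3I), then set v_{i+1} = (A + 3I) v_i.

One such chain is v_1 = [[-4, 1, 0, 0, -2]]^T, v_2 = [[-1, 0, 2, 1, -1]]^T. Check: (A + 3I) v_2 = [[0, 0, 0, 0, 0]]^T = 0.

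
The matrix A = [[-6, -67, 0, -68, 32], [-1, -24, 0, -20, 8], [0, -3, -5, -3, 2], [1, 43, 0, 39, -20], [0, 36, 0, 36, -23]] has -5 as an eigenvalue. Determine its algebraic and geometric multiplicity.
The characteristic polynomial is (x - 1)(x + 5)^4, so the factor x + 5 appears with exponent 4: the algebraic multiplicity is 4.

rank(A + 5I) = 3, so the eigenspace has dimension 5 - 3 = 2: the geometric multiplicity is 2.

Since 2 < 4, A is not diagonalizable.

algebraic multiplicity 4, geometric multiplicity 2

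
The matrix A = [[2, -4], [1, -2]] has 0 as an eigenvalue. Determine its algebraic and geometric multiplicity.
algebraic multiplicity 2, geometric multiplicity 1

The characteristic polynomial is x^2, so the factor x appears with exponent 2: the algebraic multiplicity is 2.

rank(A) = 1, so the eigenspace has dimension 2 - 1 = 1: the geometric multiplicity is 1.

Since 1 < 2, A is not diagonalizable.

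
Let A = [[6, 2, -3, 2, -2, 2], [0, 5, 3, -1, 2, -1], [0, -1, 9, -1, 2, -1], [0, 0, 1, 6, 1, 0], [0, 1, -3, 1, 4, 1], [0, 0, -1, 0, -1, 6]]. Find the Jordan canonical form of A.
The characteristic polynomial is det(xI - A) = (x - 6)^6, so the eigenvalues are 6 (algebraic multiplicity 6).

For λ = 6: rank(A - 6I) = 3, rank((A - 6I)^2) = 1, rank((A - 6I)^3) = 0. The eigenspace has dimension 6 - 3 = 3, so there are 3 Jordan blocks; the rank sequence gives block sizes [3, 2, 1].

Assembling the blocks gives the Jordan form J above.

J = [[6, 1, 0, 0, 0, 0], [0, 6, 1, 0, 0, 0], [0, 0, 6, 0, 0, 0], [0, 0, 0, 6, 1, 0], [0, 0, 0, 0, 6, 0], [0, 0, 0, 0, 0, 6]]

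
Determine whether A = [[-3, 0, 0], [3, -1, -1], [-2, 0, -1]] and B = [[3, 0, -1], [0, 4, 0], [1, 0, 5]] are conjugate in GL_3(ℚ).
No.

trace(A) = -5 but trace(B) = 12. The trace is a similarity invariant, so A and B are not similar.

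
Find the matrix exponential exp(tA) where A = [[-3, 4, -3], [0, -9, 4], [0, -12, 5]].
A has Jordan form J = [[-3, 1, 0], [0, -3, 0], [0, 0, -1]] with A = PJP^{-1}, so e^{tA} = P e^{tJ} P^{-1}.

For a Jordan block J_k(λ), e^{tJ_k(λ)} = e^{λt} · (I + tN + t^2 N^2/2! + ... + t^{k-1} N^{k-1}/(k-1)!) where N is the nilpotent superdiagonal part.

Assembling the blocks and conjugating back gives the entries of e^{tA} as shown above.

e^{tA} = [[e^{-3*t}, (-2*t + 3*e^{2*t} - 3)*e^{-3*t}, (t - 2*e^{2*t} + 2)*e^{-3*t}], [0, -3*e^{-t} + 4*e^{-3*t}, 2*e^{-t} - 2*e^{-3*t}], [0, -6*e^{-t} + 6*e^{-3*t}, 4*e^{-t} - 3*e^{-3*t}]]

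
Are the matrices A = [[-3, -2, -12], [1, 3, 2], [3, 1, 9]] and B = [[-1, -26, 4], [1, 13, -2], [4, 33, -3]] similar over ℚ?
Two matrices over a field are similar if and only if they have the same invariant factors.

Both A and B have characteristic polynomial (x - 3)^3 and minimal polynomial (x - 3)^3. Computing further, both have invariant factors (x - 3)^3. Hence A and B are similar.

Yes.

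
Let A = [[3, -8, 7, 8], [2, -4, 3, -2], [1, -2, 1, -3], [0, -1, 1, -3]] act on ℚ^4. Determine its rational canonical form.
R = [[0, 0, 0, -15], [1, 0, 0, -14], [0, 1, 0, -3], [0, 0, 1, -3]]

The invariant factors of A (the non-unit diagonal entries of the Smith normal form of xI - A over ℚ[x]) are (x + 3)(x^3 + 3x + 5), each dividing the next. The characteristic polynomial is their product, (x + 3)(x^3 + 3x + 5).

The rational canonical form is the block-diagonal matrix of companion matrices C(f_i):
R = [[0, 0, 0, -15], [1, 0, 0, -14], [0, 1, 0, -3], [0, 0, 1, -3]].

Note the characteristic polynomial does not split into linear factors over ℚ, so A has no Jordan form over ℚ; the rational canonical form exists over any field.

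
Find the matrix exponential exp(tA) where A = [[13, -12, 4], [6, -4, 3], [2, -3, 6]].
e^{tA} = [[(8*t + 1)*e^{5*t}, -12*t*e^{5*t}, 4*t*e^{5*t}], [6*t*e^{5*t}, (1 - 9*t)*e^{5*t}, 3*t*e^{5*t}], [2*t*e^{5*t}, -3*t*e^{5*t}, (t + 1)*e^{5*t}]]

A has Jordan form J = [[5, 1, 0], [0, 5, 0], [0, 0, 5]] with A = PJP^{-1}, so e^{tA} = P e^{tJ} P^{-1}.

For a Jordan block J_k(λ), e^{tJ_k(λ)} = e^{λt} · (I + tN + t^2 N^2/2! + ... + t^{k-1} N^{k-1}/(k-1)!) where N is the nilpotent superdiagonal part.

Assembling the blocks and conjugating back gives the entries of e^{tA} as shown above.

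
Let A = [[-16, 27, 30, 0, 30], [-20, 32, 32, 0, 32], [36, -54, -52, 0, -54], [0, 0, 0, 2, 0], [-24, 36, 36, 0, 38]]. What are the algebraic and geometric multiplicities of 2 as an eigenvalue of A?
The characteristic polynomial is (x - 2)^4(x + 4), so the factor x - 2 appears with exponent 4: the algebraic multiplicity is 4.

rank(A - 2I) = 2, so the eigenspace has dimension 5 - 2 = 3: the geometric multiplicity is 3.

Since 3 < 4, A is not diagonalizable.

algebraic multiplicity 4, geometric multiplicity 3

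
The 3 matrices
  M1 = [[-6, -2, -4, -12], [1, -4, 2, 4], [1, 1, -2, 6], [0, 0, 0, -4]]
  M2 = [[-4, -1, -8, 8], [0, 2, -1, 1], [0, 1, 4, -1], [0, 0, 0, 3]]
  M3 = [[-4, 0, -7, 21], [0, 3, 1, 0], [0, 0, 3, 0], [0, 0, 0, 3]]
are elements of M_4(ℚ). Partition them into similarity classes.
Characteristic polynomials: χ_{M1} = (x + 4)^4, χ_{M2} = (x - 3)^3(x + 4), χ_{M3} = (x - 3)^3(x + 4).

{M1}: invariant factors x + 4, (x + 4)^3.

{M2, M3}: invariant factors x - 3, (x - 3)^2(x + 4).

Matrices are similar if and only if their invariant-factor lists agree; the partition into similarity classes is {M1}, {M2, M3}.

2 classes: {M1}, {M2, M3}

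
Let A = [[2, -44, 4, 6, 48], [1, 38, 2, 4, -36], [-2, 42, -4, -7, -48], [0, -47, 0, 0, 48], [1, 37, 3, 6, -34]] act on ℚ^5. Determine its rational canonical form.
The invariant factors of A (the non-unit diagonal entries of the Smith normal form of xI - A over ℚ[x]) are (x - 2)(x^2 - 6)^2, each dividing the next. The characteristic polynomial is their product, (x - 2)(x^2 - 6)^2.

The rational canonical form is the block-diagonal matrix of companion matrices C(f_i):
R = [[0, 0, 0, 0, 72], [1, 0, 0, 0, -36], [0, 1, 0, 0, -24], [0, 0, 1, 0, 12], [0, 0, 0, 1, 2]].

Note the characteristic polynomial does not split into linear factors over ℚ, so A has no Jordan form over ℚ; the rational canonical form exists over any field.

R = [[0, 0, 0, 0, 72], [1, 0, 0, 0, -36], [0, 1, 0, 0, -24], [0, 0, 1, 0, 12], [0, 0, 0, 1, 2]]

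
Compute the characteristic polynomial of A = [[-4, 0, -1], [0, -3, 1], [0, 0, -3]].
xI - A = [[x + 4, 0, 1], [0, x + 3, -1], [0, 0, x + 3]].

Expanding det(xI - A) along the first row:
det(xI - A) = + (x + 4)·det([[x + 3, -1], [0, x + 3]]) - (0)·det([[0, -1], [0, x + 3]]) + (1)·det([[0, x + 3], [0, 0]]).

Evaluating gives χ_A(x) = x^3 + 10x^2 + 33x + 36 = (x + 3)^2(x + 4).

χ_A(x) = (x + 3)^2(x + 4)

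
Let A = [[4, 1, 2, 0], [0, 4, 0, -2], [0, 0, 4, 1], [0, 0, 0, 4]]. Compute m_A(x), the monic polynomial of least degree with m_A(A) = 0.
The characteristic polynomial factors as (x - 4)^4. The minimal polynomial is ∏(x - λ)^{k_λ} where k_λ is the size of the largest Jordan block at λ.

For λ = 4: rank(A - 4I) = 2, and the largest Jordan block has size 2 (the smallest k with rank((A - 4I)^k) = rank((A - 4I)^(k+1))).

So m_A(x) = (x - 4)^2.

m_A(x) = (x - 4)^2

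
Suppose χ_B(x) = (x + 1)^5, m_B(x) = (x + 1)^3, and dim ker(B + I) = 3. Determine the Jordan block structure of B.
Jordan blocks: (-1, 3), (-1, 1), (-1, 1)

λ = -1: algebraic multiplicity 5 (exponent in χ_B), largest block size 3 (exponent in m_B), 3 blocks (geometric multiplicity). These force block sizes [3, 1, 1].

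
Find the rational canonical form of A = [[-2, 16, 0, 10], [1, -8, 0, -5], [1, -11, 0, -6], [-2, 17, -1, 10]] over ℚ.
R = [[0, 0, 0, 0], [1, 0, 0, -5], [0, 1, 0, 1], [0, 0, 1, 0]]

The invariant factors of A (the non-unit diagonal entries of the Smith normal form of xI - A over ℚ[x]) are x(x^3 - x + 5), each dividing the next. The characteristic polynomial is their product, x(x^3 - x + 5).

The rational canonical form is the block-diagonal matrix of companion matrices C(f_i):
R = [[0, 0, 0, 0], [1, 0, 0, -5], [0, 1, 0, 1], [0, 0, 1, 0]].

Note the characteristic polynomial does not split into linear factors over ℚ, so A has no Jordan form over ℚ; the rational canonical form exists over any field.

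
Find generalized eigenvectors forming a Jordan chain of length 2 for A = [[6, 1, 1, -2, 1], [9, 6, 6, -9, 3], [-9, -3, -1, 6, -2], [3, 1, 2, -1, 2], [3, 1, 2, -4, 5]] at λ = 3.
v_1 = [[0, -1, -1, -1, 0]]^T, v_2 = [[0, 0, 1, 1, 1]]^T

We seek v_1 ∈ ker((A - 3I)^2) \ ker(A - 3I), then set v_{i+1} = (A - 3I) v_i.

One such chain is v_1 = [[0, -1, -1, -1, 0]]^T, v_2 = [[0, 0, 1, 1, 1]]^T. Check: (A - 3I) v_2 = [[0, 0, 0, 0, 0]]^T = 0.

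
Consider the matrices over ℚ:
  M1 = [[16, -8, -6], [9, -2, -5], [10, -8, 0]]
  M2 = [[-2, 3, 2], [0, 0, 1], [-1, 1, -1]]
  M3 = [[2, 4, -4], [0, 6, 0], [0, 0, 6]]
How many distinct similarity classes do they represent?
Characteristic polynomials: χ_{M1} = (x - 6)^2(x - 2), χ_{M2} = (x + 1)^3, χ_{M3} = (x - 6)^2(x - 2).

{M1}: invariant factors (x - 6)^2(x - 2).

{M2}: invariant factors (x + 1)^3.

{M3}: invariant factors x - 6, (x - 6)(x - 2).

Matrices are similar if and only if their invariant-factor lists agree; the partition into similarity classes is {M1}, {M2}, {M3}.

3 classes: {M1}, {M2}, {M3}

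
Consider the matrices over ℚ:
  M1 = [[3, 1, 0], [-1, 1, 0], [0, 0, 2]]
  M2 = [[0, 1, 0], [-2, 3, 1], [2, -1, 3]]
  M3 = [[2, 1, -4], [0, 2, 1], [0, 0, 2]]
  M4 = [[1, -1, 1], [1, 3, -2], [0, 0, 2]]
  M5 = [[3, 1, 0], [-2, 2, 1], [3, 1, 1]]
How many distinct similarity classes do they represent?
2 classes: {M1}, {M2, M3, M4, M5}

Characteristic polynomials: χ_{M1} = (x - 2)^3, χ_{M2} = (x - 2)^3, χ_{M3} = (x - 2)^3, χ_{M4} = (x - 2)^3, χ_{M5} = (x - 2)^3.

{M1}: invariant factors x - 2, (x - 2)^2.

{M2, M3, M4, M5}: invariant factors (x - 2)^3.

Matrices are similar if and only if their invariant-factor lists agree; the partition into similarity classes is {M1}, {M2, M3, M4, M5}.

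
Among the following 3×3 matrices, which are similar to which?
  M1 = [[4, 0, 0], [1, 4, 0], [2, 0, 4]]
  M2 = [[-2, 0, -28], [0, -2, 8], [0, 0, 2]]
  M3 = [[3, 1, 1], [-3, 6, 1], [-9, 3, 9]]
3 classes: {M1}, {M2}, {M3}

Characteristic polynomials: χ_{M1} = (x - 4)^3, χ_{M2} = (x - 2)(x + 2)^2, χ_{M3} = (x - 6)^3.

{M1}: invariant factors x - 4, (x - 4)^2.

{M2}: invariant factors x + 2, (x - 2)(x + 2).

{M3}: invariant factors (x - 6)^3.

Matrices are similar if and only if their invariant-factor lists agree; the partition into similarity classes is {M1}, {M2}, {M3}.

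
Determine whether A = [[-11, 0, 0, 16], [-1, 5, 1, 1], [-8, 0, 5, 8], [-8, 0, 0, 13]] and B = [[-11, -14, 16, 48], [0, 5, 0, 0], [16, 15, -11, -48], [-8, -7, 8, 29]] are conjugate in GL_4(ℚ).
Yes.

Two matrices over a field are similar if and only if they have the same invariant factors.

Both A and B have characteristic polynomial (x - 5)^3(x + 3) and minimal polynomial (x - 5)^2(x + 3). Computing further, both have invariant factors x - 5, (x - 5)^2(x + 3). Hence A and B are similar.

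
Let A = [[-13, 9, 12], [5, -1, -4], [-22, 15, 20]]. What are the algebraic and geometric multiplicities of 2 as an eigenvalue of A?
The characteristic polynomial is (x - 2)^3, so the factor x - 2 appears with exponent 3: the algebraic multiplicity is 3.

rank(A - 2I) = 2, so the eigenspace has dimension 3 - 2 = 1: the geometric multiplicity is 1.

Since 1 < 3, A is not diagonalizable.

algebraic multiplicity 3, geometric multiplicity 1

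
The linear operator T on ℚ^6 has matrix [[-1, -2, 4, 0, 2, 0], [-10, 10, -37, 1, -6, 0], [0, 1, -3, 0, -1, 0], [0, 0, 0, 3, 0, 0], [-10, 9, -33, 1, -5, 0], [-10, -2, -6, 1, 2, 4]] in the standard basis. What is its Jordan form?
The characteristic polynomial is det(xI - A) = (x - 4)^2(x - 3)(x + 1)^3, so the eigenvalues are -1 (algebraic multiplicity 3), 3 (algebraic multiplicity 1), 4 (algebraic multiplicity 2).

For λ = -1: rank(A + I) = 4, rank((A + I)^2) = 3. The eigenspace has dimension 6 - 4 = 2, so there are 2 Jordan blocks; the rank sequence gives block sizes [2, 1].

For λ = 3: algebraic multiplicity 1 gives one 1×1 block.

For λ = 4: rank(A - 4I) = 4. The eigenspace has dimension 6 - 4 = 2, so there are 2 Jordan blocks; the rank sequence gives block sizes [1, 1].

Assembling the blocks gives the Jordan form J above.

J = [[-1, 1, 0, 0, 0, 0], [0, -1, 0, 0, 0, 0], [0, 0, -1, 0, 0, 0], [0, 0, 0, 3, 0, 0], [0, 0, 0, 0, 4, 0], [0, 0, 0, 0, 0, 4]]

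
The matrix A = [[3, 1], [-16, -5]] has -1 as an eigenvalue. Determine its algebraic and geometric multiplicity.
The characteristic polynomial is (x + 1)^2, so the factor x + 1 appears with exponent 2: the algebraic multiplicity is 2.

rank(A + I) = 1, so the eigenspace has dimension 2 - 1 = 1: the geometric multiplicity is 1.

Since 1 < 2, A is not diagonalizable.

algebraic multiplicity 2, geometric multiplicity 1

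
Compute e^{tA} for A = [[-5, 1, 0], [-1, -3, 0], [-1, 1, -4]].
e^{tA} = [[(1 - t)*e^{-4*t}, t*e^{-4*t}, 0], [-t*e^{-4*t}, (t + 1)*e^{-4*t}, 0], [-t*e^{-4*t}, t*e^{-4*t}, e^{-4*t}]]

A has Jordan form J = [[-4, 1, 0], [0, -4, 0], [0, 0, -4]] with A = PJP^{-1}, so e^{tA} = P e^{tJ} P^{-1}.

For a Jordan block J_k(λ), e^{tJ_k(λ)} = e^{λt} · (I + tN + t^2 N^2/2! + ... + t^{k-1} N^{k-1}/(k-1)!) where N is the nilpotent superdiagonal part.

Assembling the blocks and conjugating back gives the entries of e^{tA} as shown above.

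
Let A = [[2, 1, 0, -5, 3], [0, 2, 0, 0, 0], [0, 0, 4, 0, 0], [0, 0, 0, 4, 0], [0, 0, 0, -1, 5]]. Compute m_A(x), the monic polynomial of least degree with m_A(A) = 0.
The characteristic polynomial factors as (x - 5)(x - 4)^2(x - 2)^2. The minimal polynomial is ∏(x - λ)^{k_λ} where k_λ is the size of the largest Jordan block at λ.

For λ = 2: rank(A - 2I) = 4, and the largest Jordan block has size 2 (the smallest k with rank((A - 2I)^k) = rank((A - 2I)^(k+1))).
For λ = 4: rank(A - 4I) = 3, and the largest Jordan block has size 1 (the smallest k with rank((A - 4I)^k) = rank((A - 4I)^(k+1))).
For λ = 5: rank(A - 5I) = 4, and the largest Jordan block has size 1 (the smallest k with rank((A - 5I)^k) = rank((A - 5I)^(k+1))).

So m_A(x) = (x - 5)(x - 4)(x - 2)^2.

m_A(x) = (x - 5)(x - 4)(x - 2)^2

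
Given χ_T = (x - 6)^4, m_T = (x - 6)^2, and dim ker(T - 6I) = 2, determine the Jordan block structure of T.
Jordan blocks: (6, 2), (6, 2)

λ = 6: algebraic multiplicity 4 (exponent in χ_T), largest block size 2 (exponent in m_T), 2 blocks (geometric multiplicity). These force block sizes [2, 2].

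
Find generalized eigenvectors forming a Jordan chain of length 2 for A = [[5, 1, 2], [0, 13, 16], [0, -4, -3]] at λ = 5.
v_1 = [[0, -1, 1]]^T, v_2 = [[1, 8, -4]]^T

We seek v_1 ∈ ker((A - 5I)^2) \ ker(A - 5I), then set v_{i+1} = (A - 5I) v_i.

One such chain is v_1 = [[0, -1, 1]]^T, v_2 = [[1, 8, -4]]^T. Check: (A - 5I) v_2 = [[0, 0, 0]]^T = 0.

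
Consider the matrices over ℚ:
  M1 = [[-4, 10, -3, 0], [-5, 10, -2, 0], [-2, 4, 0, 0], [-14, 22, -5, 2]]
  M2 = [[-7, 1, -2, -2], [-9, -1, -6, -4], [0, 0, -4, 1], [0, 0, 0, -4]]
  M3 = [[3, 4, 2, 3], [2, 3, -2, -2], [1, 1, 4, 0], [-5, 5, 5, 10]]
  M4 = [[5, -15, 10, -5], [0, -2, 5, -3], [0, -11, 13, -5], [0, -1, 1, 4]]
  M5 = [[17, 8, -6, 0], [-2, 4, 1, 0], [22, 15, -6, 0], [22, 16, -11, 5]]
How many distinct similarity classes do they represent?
3 classes: {M1}, {M2}, {M3, M4, M5}

Characteristic polynomials: χ_{M1} = (x - 2)^4, χ_{M2} = (x + 4)^4, χ_{M3} = (x - 5)^4, χ_{M4} = (x - 5)^4, χ_{M5} = (x - 5)^4.

{M1}: invariant factors x - 2, (x - 2)^3.

{M2}: invariant factors (x + 4)^2, (x + 4)^2.

{M3, M4, M5}: invariant factors x - 5, (x - 5)^3.

Matrices are similar if and only if their invariant-factor lists agree; the partition into similarity classes is {M1}, {M2}, {M3, M4, M5}.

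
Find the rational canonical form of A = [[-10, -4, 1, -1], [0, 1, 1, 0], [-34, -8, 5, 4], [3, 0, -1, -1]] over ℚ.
The invariant factors of A (the non-unit diagonal entries of the Smith normal form of xI - A over ℚ[x]) are (x + 5)(x^3 - 2x - 3), each dividing the next. The characteristic polynomial is their product, (x + 5)(x^3 - 2x - 3).

The rational canonical form is the block-diagonal matrix of companion matrices C(f_i):
R = [[0, 0, 0, 15], [1, 0, 0, 13], [0, 1, 0, 2], [0, 0, 1, -5]].

Note the characteristic polynomial does not split into linear factors over ℚ, so A has no Jordan form over ℚ; the rational canonical form exists over any field.

R = [[0, 0, 0, 15], [1, 0, 0, 13], [0, 1, 0, 2], [0, 0, 1, -5]]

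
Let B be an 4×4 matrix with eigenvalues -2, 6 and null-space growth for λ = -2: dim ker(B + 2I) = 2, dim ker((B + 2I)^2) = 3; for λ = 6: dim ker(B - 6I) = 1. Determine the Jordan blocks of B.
λ = -2: successive nullity increments [2, 1] count blocks of size ≥ k; block sizes are [2, 1].
λ = 6: successive nullity increments [1] count blocks of size ≥ k; block sizes are [1].

Jordan blocks: (-2, 2), (-2, 1), (6, 1)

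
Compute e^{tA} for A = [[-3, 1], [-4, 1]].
e^{tA} = [[(1 - 2*t)*e^{-t}, t*e^{-t}], [-4*t*e^{-t}, (2*t + 1)*e^{-t}]]

A has Jordan form J = [[-1, 1], [0, -1]] with A = PJP^{-1}, so e^{tA} = P e^{tJ} P^{-1}.

For a Jordan block J_k(λ), e^{tJ_k(λ)} = e^{λt} · (I + tN + t^2 N^2/2! + ... + t^{k-1} N^{k-1}/(k-1)!) where N is the nilpotent superdiagonal part.

Assembling the blocks and conjugating back gives the entries of e^{tA} as shown above.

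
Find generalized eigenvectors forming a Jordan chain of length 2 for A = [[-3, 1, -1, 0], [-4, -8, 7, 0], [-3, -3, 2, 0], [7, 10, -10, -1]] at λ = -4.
We seek v_1 ∈ ker((A + 4I)^2) \ ker(A + 4I), then set v_{i+1} = (A + 4I) v_i.

One such chain is v_1 = [[1, 1, 1, -2]]^T, v_2 = [[1, -1, 0, 1]]^T. Check: (A + 4I) v_2 = [[0, 0, 0, 0]]^T = 0.

v_1 = [[1, 1, 1, -2]]^T, v_2 = [[1, -1, 0, 1]]^T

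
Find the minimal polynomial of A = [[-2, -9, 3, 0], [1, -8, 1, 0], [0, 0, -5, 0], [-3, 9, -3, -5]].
m_A(x) = (x + 5)^2

The characteristic polynomial factors as (x + 5)^4. The minimal polynomial is ∏(x - λ)^{k_λ} where k_λ is the size of the largest Jordan block at λ.

For λ = -5: rank(A + 5I) = 1, and the largest Jordan block has size 2 (the smallest k with rank((A + 5I)^k) = rank((A + 5I)^(k+1))).

So m_A(x) = (x + 5)^2.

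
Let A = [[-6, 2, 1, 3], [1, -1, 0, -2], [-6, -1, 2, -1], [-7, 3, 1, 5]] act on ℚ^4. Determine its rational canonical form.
R = [[0, 0, 0, 0], [1, 0, 0, -1], [0, 1, 0, 1], [0, 0, 1, 0]]

The invariant factors of A (the non-unit diagonal entries of the Smith normal form of xI - A over ℚ[x]) are x(x^3 - x + 1), each dividing the next. The characteristic polynomial is their product, x(x^3 - x + 1).

The rational canonical form is the block-diagonal matrix of companion matrices C(f_i):
R = [[0, 0, 0, 0], [1, 0, 0, -1], [0, 1, 0, 1], [0, 0, 1, 0]].

Note the characteristic polynomial does not split into linear factors over ℚ, so A has no Jordan form over ℚ; the rational canonical form exists over any field.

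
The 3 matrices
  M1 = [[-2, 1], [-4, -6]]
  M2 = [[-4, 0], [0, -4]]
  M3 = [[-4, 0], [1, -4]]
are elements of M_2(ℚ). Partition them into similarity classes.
2 classes: {M1, M3}, {M2}

Characteristic polynomials: χ_{M1} = (x + 4)^2, χ_{M2} = (x + 4)^2, χ_{M3} = (x + 4)^2.

{M1, M3}: invariant factors (x + 4)^2.

{M2}: invariant factors x + 4, x + 4.

Matrices are similar if and only if their invariant-factor lists agree; the partition into similarity classes is {M1, M3}, {M2}.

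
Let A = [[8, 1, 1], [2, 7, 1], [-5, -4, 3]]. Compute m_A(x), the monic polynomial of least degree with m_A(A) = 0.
m_A(x) = (x - 6)^3

The characteristic polynomial factors as (x - 6)^3. The minimal polynomial is ∏(x - λ)^{k_λ} where k_λ is the size of the largest Jordan block at λ.

For λ = 6: rank(A - 6I) = 2, and the largest Jordan block has size 3 (the smallest k with rank((A - 6I)^k) = rank((A - 6I)^(k+1))).

So m_A(x) = (x - 6)^3.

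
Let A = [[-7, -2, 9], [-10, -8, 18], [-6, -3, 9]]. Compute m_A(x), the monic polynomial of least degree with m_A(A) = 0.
m_A(x) = x(x + 3)^2

The characteristic polynomial factors as x(x + 3)^2. The minimal polynomial is ∏(x - λ)^{k_λ} where k_λ is the size of the largest Jordan block at λ.

For λ = -3: rank(A + 3I) = 2, and the largest Jordan block has size 2 (the smallest k with rank((A + 3I)^k) = rank((A + 3I)^(k+1))).
For λ = 0: rank(A) = 2, and the largest Jordan block has size 1 (the smallest k with rank(A^k) = rank(A^(k+1))).

So m_A(x) = x(x + 3)^2.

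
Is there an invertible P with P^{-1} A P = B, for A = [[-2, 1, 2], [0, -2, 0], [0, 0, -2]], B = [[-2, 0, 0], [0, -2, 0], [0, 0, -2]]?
No.

Both have characteristic polynomial (x + 2)^3, but the minimal polynomial of A is (x + 2)^2 while the minimal polynomial of B is x + 2. The minimal polynomial is a similarity invariant, so A and B are not similar.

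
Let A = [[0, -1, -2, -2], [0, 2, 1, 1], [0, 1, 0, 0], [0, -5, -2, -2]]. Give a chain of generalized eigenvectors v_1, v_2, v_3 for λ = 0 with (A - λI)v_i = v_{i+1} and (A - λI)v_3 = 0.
v_1 = [[0, 0, 1, 0]]^T, v_2 = [[-2, 1, 0, -2]]^T, v_3 = [[3, 0, 1, -1]]^T

We seek v_1 ∈ ker(A^3) \ ker(A^2), then set v_{i+1} = A v_i.

One such chain is v_1 = [[0, 0, 1, 0]]^T, v_2 = [[-2, 1, 0, -2]]^T, v_3 = [[3, 0, 1, -1]]^T. Check: A v_3 = [[0, 0, 0, 0]]^T = 0.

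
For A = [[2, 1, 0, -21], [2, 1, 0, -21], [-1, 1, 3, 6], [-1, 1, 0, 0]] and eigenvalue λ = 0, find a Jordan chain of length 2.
v_1 = [[2, 3, -1, 0]]^T, v_2 = [[7, 7, -2, 1]]^T

We seek v_1 ∈ ker(A^2) \ ker(A), then set v_{i+1} = A v_i.

One such chain is v_1 = [[2, 3, -1, 0]]^T, v_2 = [[7, 7, -2, 1]]^T. Check: A v_2 = [[0, 0, 0, 0]]^T = 0.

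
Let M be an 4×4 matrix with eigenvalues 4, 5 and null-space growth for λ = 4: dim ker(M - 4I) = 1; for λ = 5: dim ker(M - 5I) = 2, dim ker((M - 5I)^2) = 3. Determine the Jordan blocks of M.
Jordan blocks: (4, 1), (5, 2), (5, 1)

λ = 4: successive nullity increments [1] count blocks of size ≥ k; block sizes are [1].
λ = 5: successive nullity increments [2, 1] count blocks of size ≥ k; block sizes are [2, 1].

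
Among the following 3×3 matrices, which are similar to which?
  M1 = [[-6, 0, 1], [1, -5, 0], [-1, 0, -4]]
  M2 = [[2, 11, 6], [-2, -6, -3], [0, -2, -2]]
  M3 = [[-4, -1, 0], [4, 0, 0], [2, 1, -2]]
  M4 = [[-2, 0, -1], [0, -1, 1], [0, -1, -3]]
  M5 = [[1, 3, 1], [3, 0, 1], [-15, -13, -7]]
Characteristic polynomials: χ_{M1} = (x + 5)^3, χ_{M2} = (x + 2)^3, χ_{M3} = (x + 2)^3, χ_{M4} = (x + 2)^3, χ_{M5} = (x + 2)^3.

{M1}: invariant factors (x + 5)^3.

{M2, M4, M5}: invariant factors (x + 2)^3.

{M3}: invariant factors x + 2, (x + 2)^2.

Matrices are similar if and only if their invariant-factor lists agree; the partition into similarity classes is {M1}, {M2, M4, M5}, {M3}.

3 classes: {M1}, {M2, M4, M5}, {M3}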